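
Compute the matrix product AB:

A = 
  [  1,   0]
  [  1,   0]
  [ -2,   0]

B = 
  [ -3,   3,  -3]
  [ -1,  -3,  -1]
A is 3×2 and B is 2×3, so AB is 3×3. Each entry is (row of A)·(column of B):
AB[1,1] = (1)(-3) + (0)(-1) = -3
AB[1,2] = (1)(3) + (0)(-3) = 3
AB[1,3] = (1)(-3) + (0)(-1) = -3
AB[2,1] = (1)(-3) + (0)(-1) = -3
AB[2,2] = (1)(3) + (0)(-3) = 3
AB[2,3] = (1)(-3) + (0)(-1) = -3
AB[3,1] = (-2)(-3) + (0)(-1) = 6
AB[3,2] = (-2)(3) + (0)(-3) = -6
AB[3,3] = (-2)(-3) + (0)(-1) = 6

AB = 
  [ -3,   3,  -3]
  [ -3,   3,  -3]
  [  6,  -6,   6]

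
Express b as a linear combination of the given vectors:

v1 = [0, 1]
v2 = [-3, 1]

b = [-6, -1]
c1 = -3, c2 = 2

b = -3·v1 + 2·v2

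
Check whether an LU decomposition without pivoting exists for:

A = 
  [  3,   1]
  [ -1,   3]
Yes.
A[1,1] = 3 ≠ 0, so Gaussian elimination proceeds without a row swap: multiplier ℓ₂₁ = (-1)/(3) = -1/3, and U[2,2] = 3 - (-1/3)(1) = 10/3.
L = 
  [   1,    0]
  [-1/3,    1]
U = 
  [   3,    1]
  [   0, 10/3]
Check row 2 of LU: [(-1/3)(3), (-1/3)(1) + (10/3)] = [-1, 3] = row 2 of A ✓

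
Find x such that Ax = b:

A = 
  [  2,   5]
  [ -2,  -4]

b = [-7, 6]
Row reduce the augmented matrix [A|b]:
R2 → R2 + (1)·R1
REF = 
  [  2,   5,  -7]
  [  0,   1,  -1]

Back-substitution:
x₂ = (-1) / 1 = -1
x₁ = (-7 - (5)(-1)) / 2 = -1

x = [-1, -1]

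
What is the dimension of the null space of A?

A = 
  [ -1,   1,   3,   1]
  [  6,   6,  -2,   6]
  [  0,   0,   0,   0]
nullity(A) = 2

Row reduce:
R2 → R2 + (6)·R1
REF = 
  [ -1,   1,   3,   1]
  [  0,  12,  16,  12]
  [  0,   0,   0,   0]
Pivot columns: 1, 2 → 2 pivots.
rank(A) = 2, so nullity(A) = 4 - 2 = 2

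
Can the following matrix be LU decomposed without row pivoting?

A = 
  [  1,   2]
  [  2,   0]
Yes.
A[1,1] = 1 ≠ 0, so Gaussian elimination proceeds without a row swap: multiplier ℓ₂₁ = (2)/(1) = 2, and U[2,2] = 0 - (2)(2) = -4.
L = 
  [  1,   0]
  [  2,   1]
U = 
  [  1,   2]
  [  0,  -4]
Check row 2 of LU: [(2)(1), (2)(2) + (-4)] = [2, 0] = row 2 of A ✓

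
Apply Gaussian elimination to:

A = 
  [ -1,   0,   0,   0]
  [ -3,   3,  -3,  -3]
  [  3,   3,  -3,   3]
Row operations:
R2 → R2 - (3)·R1
R3 → R3 + (3)·R1
R3 → R3 - (1)·R2

Resulting echelon form:
REF = 
  [ -1,   0,   0,   0]
  [  0,   3,  -3,  -3]
  [  0,   0,   0,   6]

Rank = 3 (number of non-zero pivot rows).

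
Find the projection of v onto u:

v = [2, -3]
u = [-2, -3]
proj_u(v) = [-10/13, -15/13]

v·u = (2)(-2) + (-3)(-3) = 5
u·u = (-2)² + (-3)² = 13
proj_u(v) = (v·u / u·u) × u = (5/13) × u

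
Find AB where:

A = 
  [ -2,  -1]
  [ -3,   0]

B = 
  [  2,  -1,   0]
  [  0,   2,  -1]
AB = 
  [ -4,   0,   1]
  [ -6,   3,   0]

A is 2×2 and B is 2×3, so AB is 2×3. Each entry is (row of A)·(column of B):
AB[1,1] = (-2)(2) + (-1)(0) = -4
AB[1,2] = (-2)(-1) + (-1)(2) = 0
AB[1,3] = (-2)(0) + (-1)(-1) = 1
AB[2,1] = (-3)(2) + (0)(0) = -6
AB[2,2] = (-3)(-1) + (0)(2) = 3
AB[2,3] = (-3)(0) + (0)(-1) = 0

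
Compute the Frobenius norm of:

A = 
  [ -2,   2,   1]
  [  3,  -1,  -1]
||A||_F = 4.472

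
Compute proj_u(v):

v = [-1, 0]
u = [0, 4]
v·u = (-1)(0) + (0)(4) = 0
u·u = (0)² + (4)² = 16
proj_u(v) = (v·u / u·u) × u = (0/16) × u = (0) × u

proj_u(v) = [0, 0]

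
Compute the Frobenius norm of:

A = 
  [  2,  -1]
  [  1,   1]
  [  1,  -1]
||A||_F = 3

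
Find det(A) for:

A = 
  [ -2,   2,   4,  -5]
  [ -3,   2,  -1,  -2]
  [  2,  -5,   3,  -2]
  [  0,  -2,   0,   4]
266

Cofactor expansion along row 1: det(A) = a₁₁M₁₁ - a₁₂M₁₂ + a₁₃M₁₃ - a₁₄M₁₄

M₁₁ = det[[2, -1, -2]; [-5, 3, -2]; [-2, 0, 4]]
  = (2)·((3)(4) - (-2)(0)) - (-1)·((-5)(4) - (-2)(-2)) + (-2)·((-5)(0) - (3)(-2))
  = (2)(12) - (-1)(-24) + (-2)(6)
  = -12
M₁₂ = det[[-3, -1, -2]; [2, 3, -2]; [0, 0, 4]]
  = (-3)·((3)(4) - (-2)(0)) - (-1)·((2)(4) - (-2)(0)) + (-2)·((2)(0) - (3)(0))
  = (-3)(12) - (-1)(8) + (-2)(0)
  = -28
M₁₃ = det[[-3, 2, -2]; [2, -5, -2]; [0, -2, 4]]
  = (-3)·((-5)(4) - (-2)(-2)) - (2)·((2)(4) - (-2)(0)) + (-2)·((2)(-2) - (-5)(0))
  = (-3)(-24) - (2)(8) + (-2)(-4)
  = 64
M₁₄ = det[[-3, 2, -1]; [2, -5, 3]; [0, -2, 0]]
  = (-3)·((-5)(0) - (3)(-2)) - (2)·((2)(0) - (3)(0)) + (-1)·((2)(-2) - (-5)(0))
  = (-3)(6) - (2)(0) + (-1)(-4)
  = -14

det(A) = (-2)(-12) - (2)(-28) + (4)(64) - (-5)(-14) = 266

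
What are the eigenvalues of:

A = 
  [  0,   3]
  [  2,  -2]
λ = -1 + √7, -1 - √7  (≈ 1.646, -3.646)

tr(A) = -2, det(A) = -6
Characteristic polynomial: λ² - tr(A)λ + det(A) = λ² + 2λ - 6
λ² + 2λ - 6 = 0  ⇒  λ = (-2 ± √((2)² - 4·(-6)))/2 = (-2 ± √(28))/2
  = -1 + √7,  -1 - √7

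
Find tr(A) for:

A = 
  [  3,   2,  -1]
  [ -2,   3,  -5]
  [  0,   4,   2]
8

tr(A) = 3 + 3 + 2 = 8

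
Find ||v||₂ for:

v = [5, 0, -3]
5.831

||v||₂ = √((5)² + (0)² + (-3)²) = √34 = 5.831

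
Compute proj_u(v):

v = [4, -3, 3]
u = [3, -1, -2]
v·u = (4)(3) + (-3)(-1) + (3)(-2) = 9
u·u = (3)² + (-1)² + (-2)² = 14
proj_u(v) = (v·u / u·u) × u = (9/14) × u

proj_u(v) = [27/14, -9/14, -9/7]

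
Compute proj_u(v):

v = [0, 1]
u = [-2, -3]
v·u = (0)(-2) + (1)(-3) = -3
u·u = (-2)² + (-3)² = 13
proj_u(v) = (v·u / u·u) × u = (-3/13) × u

proj_u(v) = [6/13, 9/13]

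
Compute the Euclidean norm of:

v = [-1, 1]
1.414

||v||₂ = √((-1)² + (1)²) = √2 = 1.414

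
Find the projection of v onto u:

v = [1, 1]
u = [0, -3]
proj_u(v) = [0, 1]

v·u = (1)(0) + (1)(-3) = -3
u·u = (0)² + (-3)² = 9
proj_u(v) = (v·u / u·u) × u = (-3/9) × u = (-1/3) × u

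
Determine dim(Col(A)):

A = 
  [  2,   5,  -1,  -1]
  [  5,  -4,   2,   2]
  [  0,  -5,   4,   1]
Row reduce:
R2 → R2 - (5/2)·R1
R3 → R3 - (10/33)·R2
REF = 
  [    2,     5,    -1,    -1]
  [    0, -33/2,   9/2,   9/2]
  [    0,     0, 29/11, -4/11]
Pivot columns: 1, 2, 3 → 3 pivots.
dim(Col(A)) = number of pivot columns = 3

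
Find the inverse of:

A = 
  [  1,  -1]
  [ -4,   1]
det(A) = (1)(1) - (-1)(-4) = -3
For a 2×2 matrix, A⁻¹ = (1/det(A)) · [[d, -b], [-c, a]]
    = (-1/3) · [[1, 1], [4, 1]]

A⁻¹ = 
  [-1/3, -1/3]
  [-4/3, -1/3]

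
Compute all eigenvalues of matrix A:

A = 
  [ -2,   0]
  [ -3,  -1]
tr(A) = -3, det(A) = 2
Characteristic polynomial: λ² - tr(A)λ + det(A) = λ² + 3λ + 2
λ² + 3λ + 2 = (λ + 2)(λ + 1)

λ = -1, -2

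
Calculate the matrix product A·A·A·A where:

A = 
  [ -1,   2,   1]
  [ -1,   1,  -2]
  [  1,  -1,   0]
A^4 = 
  [  2,  -6, -12]
  [ -2,   0,  -2]
  [ -2,   4,   6]

A² = A·A:
A²[1,1] = (-1)(-1) + (2)(-1) + (1)(1) = 0
A²[1,2] = (-1)(2) + (2)(1) + (1)(-1) = -1
A²[1,3] = (-1)(1) + (2)(-2) + (1)(0) = -5
A²[2,1] = (-1)(-1) + (1)(-1) + (-2)(1) = -2
A²[2,2] = (-1)(2) + (1)(1) + (-2)(-1) = 1
A²[2,3] = (-1)(1) + (1)(-2) + (-2)(0) = -3
A²[3,1] = (1)(-1) + (-1)(-1) + (0)(1) = 0
A²[3,2] = (1)(2) + (-1)(1) + (0)(-1) = 1
A²[3,3] = (1)(1) + (-1)(-2) + (0)(0) = 3
A² = 
  [  0,  -1,  -5]
  [ -2,   1,  -3]
  [  0,   1,   3]

A^3 = A^2·A:
A^3[1,1] = (0)(-1) + (-1)(-1) + (-5)(1) = -4
A^3[1,2] = (0)(2) + (-1)(1) + (-5)(-1) = 4
A^3[1,3] = (0)(1) + (-1)(-2) + (-5)(0) = 2
A^3[2,1] = (-2)(-1) + (1)(-1) + (-3)(1) = -2
A^3[2,2] = (-2)(2) + (1)(1) + (-3)(-1) = 0
A^3[2,3] = (-2)(1) + (1)(-2) + (-3)(0) = -4
A^3[3,1] = (0)(-1) + (1)(-1) + (3)(1) = 2
A^3[3,2] = (0)(2) + (1)(1) + (3)(-1) = -2
A^3[3,3] = (0)(1) + (1)(-2) + (3)(0) = -2
A^3 = 
  [ -4,   4,   2]
  [ -2,   0,  -4]
  [  2,  -2,  -2]

A^4 = A^3·A:
A^4[1,1] = (-4)(-1) + (4)(-1) + (2)(1) = 2
A^4[1,2] = (-4)(2) + (4)(1) + (2)(-1) = -6
A^4[1,3] = (-4)(1) + (4)(-2) + (2)(0) = -12
A^4[2,1] = (-2)(-1) + (0)(-1) + (-4)(1) = -2
A^4[2,2] = (-2)(2) + (0)(1) + (-4)(-1) = 0
A^4[2,3] = (-2)(1) + (0)(-2) + (-4)(0) = -2
A^4[3,1] = (2)(-1) + (-2)(-1) + (-2)(1) = -2
A^4[3,2] = (2)(2) + (-2)(1) + (-2)(-1) = 4
A^4[3,3] = (2)(1) + (-2)(-2) + (-2)(0) = 6
A^4 = 
  [  2,  -6, -12]
  [ -2,   0,  -2]
  [ -2,   4,   6]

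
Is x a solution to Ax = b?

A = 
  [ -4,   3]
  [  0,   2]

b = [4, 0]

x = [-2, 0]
No

Ax = [8, 0] ≠ b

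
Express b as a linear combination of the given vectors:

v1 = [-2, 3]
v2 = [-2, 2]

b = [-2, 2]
c1 = 0, c2 = 1

b = 0·v1 + 1·v2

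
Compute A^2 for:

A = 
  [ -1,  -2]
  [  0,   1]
A² = A·A:
A²[1,1] = (-1)(-1) + (-2)(0) = 1
A²[1,2] = (-1)(-2) + (-2)(1) = 0
A²[2,1] = (0)(-1) + (1)(0) = 0
A²[2,2] = (0)(-2) + (1)(1) = 1
A² = 
  [  1,   0]
  [  0,   1]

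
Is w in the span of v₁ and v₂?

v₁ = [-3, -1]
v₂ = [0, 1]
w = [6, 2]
Yes

Form the augmented matrix and row-reduce:
[v₁|v₂|w] = 
  [ -3,   0,   6]
  [ -1,   1,   2]
R2 → R2 - (1/3)·R1
REF = 
  [ -3,   0,   6]
  [  0,   1,   0]

No row of the form [0 0 | nonzero], so the system is consistent. Back-substitution gives c₁ = -2, c₂ = 0: w = (-2)·v₁ + (0)·v₂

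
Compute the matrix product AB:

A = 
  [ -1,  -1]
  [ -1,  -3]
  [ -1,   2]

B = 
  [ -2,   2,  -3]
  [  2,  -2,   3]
A is 3×2 and B is 2×3, so AB is 3×3. Each entry is (row of A)·(column of B):
AB[1,1] = (-1)(-2) + (-1)(2) = 0
AB[1,2] = (-1)(2) + (-1)(-2) = 0
AB[1,3] = (-1)(-3) + (-1)(3) = 0
AB[2,1] = (-1)(-2) + (-3)(2) = -4
AB[2,2] = (-1)(2) + (-3)(-2) = 4
AB[2,3] = (-1)(-3) + (-3)(3) = -6
AB[3,1] = (-1)(-2) + (2)(2) = 6
AB[3,2] = (-1)(2) + (2)(-2) = -6
AB[3,3] = (-1)(-3) + (2)(3) = 9

AB = 
  [  0,   0,   0]
  [ -4,   4,  -6]
  [  6,  -6,   9]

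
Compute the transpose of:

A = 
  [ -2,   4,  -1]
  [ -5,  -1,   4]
Aᵀ = 
  [ -2,  -5]
  [  4,  -1]
  [ -1,   4]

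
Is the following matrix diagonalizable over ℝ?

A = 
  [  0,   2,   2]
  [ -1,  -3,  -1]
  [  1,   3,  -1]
No

Characteristic polynomial: det(λI - A) = λ³ + 4λ² + 6λ + 4
Testing integer divisors of the constant term: p(-2) = 0, so (λ + 2) is a factor:
p(λ) = (λ + 2)(λ² + 2λ + 2)
λ² + 2λ + 2 = 0  ⇒  λ = (-2 ± √((2)² - 4·(2)))/2 = (-2 ± √(-4))/2
  = -1 + i,  -1 - i
Eigenvalues: -2, -1 + i, -1 - i  (≈ -2, -1 + 1i, -1 - 1i)
Has complex eigenvalues (not diagonalizable over ℝ).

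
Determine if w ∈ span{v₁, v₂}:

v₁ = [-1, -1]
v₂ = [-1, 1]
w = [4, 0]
Yes

Form the augmented matrix and row-reduce:
[v₁|v₂|w] = 
  [ -1,  -1,   4]
  [ -1,   1,   0]
R2 → R2 - (1)·R1
REF = 
  [ -1,  -1,   4]
  [  0,   2,  -4]

No row of the form [0 0 | nonzero], so the system is consistent. Back-substitution gives c₁ = -2, c₂ = -2: w = (-2)·v₁ + (-2)·v₂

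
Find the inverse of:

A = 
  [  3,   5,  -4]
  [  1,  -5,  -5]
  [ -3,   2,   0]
det(A) = (3)·((-5)(0) - (-5)(2)) - (5)·((1)(0) - (-5)(-3)) + (-4)·((1)(2) - (-5)(-3))
  = (3)(10) - (5)(-15) + (-4)(-13)
  = 157
det(A) = 157 ≠ 0, so A is invertible.

Cofactors Cᵢⱼ = (-1)ⁱ⁺ʲ·Mᵢⱼ:
C = 
  [ 10,  15, -13]
  [ -8, -12, -21]
  [-45,  11, -20]

adj(A) = Cᵀ:
adj(A) = 
  [ 10,  -8, -45]
  [ 15, -12,  11]
  [-13, -21, -20]

A⁻¹ = (1/157) · adj(A):
A⁻¹ = 
  [ 10/157,  -8/157, -45/157]
  [ 15/157, -12/157,  11/157]
  [-13/157, -21/157, -20/157]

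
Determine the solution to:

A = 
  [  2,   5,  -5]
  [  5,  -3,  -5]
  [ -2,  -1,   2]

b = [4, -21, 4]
Row reduce the augmented matrix [A|b]:
R2 → R2 - (5/2)·R1
R3 → R3 + (1)·R1
R3 → R3 + (8/31)·R2
REF = 
  [     2,      5,     -5,      4]
  [     0,  -31/2,   15/2,    -31]
  [     0,      0, -33/31,      0]

Back-substitution:
x₃ = 0 / (-33/31) = 0
x₂ = (-31 - (15/2)(0)) / (-31/2) = 2
x₁ = (4 - (5)(2) - (-5)(0)) / 2 = -3

x = [-3, 2, 0]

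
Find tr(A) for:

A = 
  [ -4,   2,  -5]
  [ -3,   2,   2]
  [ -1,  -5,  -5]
-7

tr(A) = -4 + 2 + -5 = -7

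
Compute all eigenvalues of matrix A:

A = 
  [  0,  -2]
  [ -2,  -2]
tr(A) = -2, det(A) = -4
Characteristic polynomial: λ² - tr(A)λ + det(A) = λ² + 2λ - 4
λ² + 2λ - 4 = 0  ⇒  λ = (-2 ± √((2)² - 4·(-4)))/2 = (-2 ± √(20))/2
  = -1 + √5,  -1 - √5

λ = -1 + √5, -1 - √5  (≈ 1.236, -3.236)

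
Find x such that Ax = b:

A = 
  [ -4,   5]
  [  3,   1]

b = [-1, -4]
Row reduce the augmented matrix [A|b]:
R2 → R2 + (3/4)·R1
REF = 
  [   -4,     5,    -1]
  [    0,  19/4, -19/4]

Back-substitution:
x₂ = (-19/4) / (19/4) = -1
x₁ = (-1 - (5)(-1)) / (-4) = -1

x = [-1, -1]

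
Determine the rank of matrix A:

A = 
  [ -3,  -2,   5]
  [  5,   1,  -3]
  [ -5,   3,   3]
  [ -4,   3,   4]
rank(A) = 3

Row reduce:
R2 → R2 + (5/3)·R1
R3 → R3 - (5/3)·R1
R4 → R4 - (4/3)·R1
R3 → R3 + (19/7)·R2
R4 → R4 + (17/7)·R2
R4 → R4 - (9/8)·R3
REF = 
  [  -3,   -2,    5]
  [   0, -7/3, 16/3]
  [   0,    0, 64/7]
  [   0,    0,    0]
Pivot columns: 1, 2, 3 → 3 pivots.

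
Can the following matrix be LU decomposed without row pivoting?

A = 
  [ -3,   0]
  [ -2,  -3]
Yes.
A[1,1] = -3 ≠ 0, so Gaussian elimination proceeds without a row swap: multiplier ℓ₂₁ = (-2)/(-3) = 2/3, and U[2,2] = -3 - (2/3)(0) = -3.
L = 
  [  1,   0]
  [2/3,   1]
U = 
  [ -3,   0]
  [  0,  -3]
Check row 2 of LU: [(2/3)(-3), (2/3)(0) + (-3)] = [-2, -3] = row 2 of A ✓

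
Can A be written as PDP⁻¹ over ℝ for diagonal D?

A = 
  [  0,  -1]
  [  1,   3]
Yes

tr(A) = 3, det(A) = 1
Characteristic polynomial: λ² - tr(A)λ + det(A) = λ² - 3λ + 1
λ² - 3λ + 1 = 0  ⇒  λ = (3 ± √((-3)² - 4·(1)))/2 = (3 ± √(5))/2
  = (3 + √5)/2,  (3 - √5)/2
Eigenvalues: (3 + √5)/2, (3 - √5)/2  (≈ 2.618, 0.382)
The two irrational eigenvalues are distinct (simple), so each has alg. mult. = geom. mult. = 1.
Sum of geometric multiplicities equals n, so A has n independent eigenvectors.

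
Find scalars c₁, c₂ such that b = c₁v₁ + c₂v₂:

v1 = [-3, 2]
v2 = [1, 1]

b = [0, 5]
c1 = 1, c2 = 3

b = 1·v1 + 3·v2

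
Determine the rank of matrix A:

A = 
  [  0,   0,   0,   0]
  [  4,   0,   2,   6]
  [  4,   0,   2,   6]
rank(A) = 1

Row reduce:
Swap R1 ↔ R2
R3 → R3 - (1)·R1
REF = 
  [  4,   0,   2,   6]
  [  0,   0,   0,   0]
  [  0,   0,   0,   0]
Pivot columns: 1 → 1 pivot.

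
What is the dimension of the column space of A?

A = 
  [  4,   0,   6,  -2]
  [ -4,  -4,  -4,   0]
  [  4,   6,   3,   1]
dim(Col(A)) = 2

Row reduce:
R2 → R2 + (1)·R1
R3 → R3 - (1)·R1
R3 → R3 + (3/2)·R2
REF = 
  [  4,   0,   6,  -2]
  [  0,  -4,   2,  -2]
  [  0,   0,   0,   0]
Pivot columns: 1, 2 → 2 pivots.
dim(Col(A)) = number of pivot columns = 2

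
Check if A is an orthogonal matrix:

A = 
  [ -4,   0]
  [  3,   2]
No

AᵀA = 
  [ 25,   6]
  [  6,   4]
≠ I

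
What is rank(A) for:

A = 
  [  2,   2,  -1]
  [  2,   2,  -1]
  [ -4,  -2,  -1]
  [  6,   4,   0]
Row reduce:
R2 → R2 - (1)·R1
R3 → R3 + (2)·R1
R4 → R4 - (3)·R1
Swap R2 ↔ R3
R4 → R4 + (1)·R2
REF = 
  [  2,   2,  -1]
  [  0,   2,  -3]
  [  0,   0,   0]
  [  0,   0,   0]
Pivot columns: 1, 2 → 2 pivots.

rank(A) = 2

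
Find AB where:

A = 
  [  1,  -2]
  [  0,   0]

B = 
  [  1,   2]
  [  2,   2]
A is 2×2 and B is 2×2, so AB is 2×2. Each entry is (row of A)·(column of B):
AB[1,1] = (1)(1) + (-2)(2) = -3
AB[1,2] = (1)(2) + (-2)(2) = -2
AB[2,1] = (0)(1) + (0)(2) = 0
AB[2,2] = (0)(2) + (0)(2) = 0

AB = 
  [ -3,  -2]
  [  0,   0]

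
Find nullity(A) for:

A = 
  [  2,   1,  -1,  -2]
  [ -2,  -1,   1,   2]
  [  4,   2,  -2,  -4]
nullity(A) = 3

Row reduce:
R2 → R2 + (1)·R1
R3 → R3 - (2)·R1
REF = 
  [  2,   1,  -1,  -2]
  [  0,   0,   0,   0]
  [  0,   0,   0,   0]
Pivot columns: 1 → 1 pivot.
rank(A) = 1, so nullity(A) = 4 - 1 = 3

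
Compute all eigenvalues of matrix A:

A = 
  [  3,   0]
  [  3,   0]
tr(A) = 3, det(A) = 0
Characteristic polynomial: λ² - tr(A)λ + det(A) = λ² - 3λ
λ² - 3λ = λ(λ - 3)

λ = 3, 0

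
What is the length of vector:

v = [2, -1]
2.236

||v||₂ = √((2)² + (-1)²) = √5 = 2.236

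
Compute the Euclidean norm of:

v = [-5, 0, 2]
5.385

||v||₂ = √((-5)² + (0)² + (2)²) = √29 = 5.385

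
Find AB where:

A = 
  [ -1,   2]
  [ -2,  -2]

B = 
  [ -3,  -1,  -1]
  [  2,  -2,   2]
AB = 
  [  7,  -3,   5]
  [  2,   6,  -2]

A is 2×2 and B is 2×3, so AB is 2×3. Each entry is (row of A)·(column of B):
AB[1,1] = (-1)(-3) + (2)(2) = 7
AB[1,2] = (-1)(-1) + (2)(-2) = -3
AB[1,3] = (-1)(-1) + (2)(2) = 5
AB[2,1] = (-2)(-3) + (-2)(2) = 2
AB[2,2] = (-2)(-1) + (-2)(-2) = 6
AB[2,3] = (-2)(-1) + (-2)(2) = -2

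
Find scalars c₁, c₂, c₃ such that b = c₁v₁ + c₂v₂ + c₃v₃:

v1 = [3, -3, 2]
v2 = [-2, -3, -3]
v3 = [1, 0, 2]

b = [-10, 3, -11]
c1 = -2, c2 = 1, c3 = -2

b = -2·v1 + 1·v2 + -2·v3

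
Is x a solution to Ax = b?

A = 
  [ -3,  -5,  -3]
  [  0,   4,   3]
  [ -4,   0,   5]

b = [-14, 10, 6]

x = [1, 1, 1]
No

Ax = [-11, 7, 1] ≠ b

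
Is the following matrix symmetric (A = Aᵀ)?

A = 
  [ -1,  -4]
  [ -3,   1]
No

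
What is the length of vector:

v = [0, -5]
5

||v||₂ = √((0)² + (-5)²) = √25 = 5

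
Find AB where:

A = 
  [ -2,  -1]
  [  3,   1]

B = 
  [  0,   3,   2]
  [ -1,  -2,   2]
AB = 
  [  1,  -4,  -6]
  [ -1,   7,   8]

A is 2×2 and B is 2×3, so AB is 2×3. Each entry is (row of A)·(column of B):
AB[1,1] = (-2)(0) + (-1)(-1) = 1
AB[1,2] = (-2)(3) + (-1)(-2) = -4
AB[1,3] = (-2)(2) + (-1)(2) = -6
AB[2,1] = (3)(0) + (1)(-1) = -1
AB[2,2] = (3)(3) + (1)(-2) = 7
AB[2,3] = (3)(2) + (1)(2) = 8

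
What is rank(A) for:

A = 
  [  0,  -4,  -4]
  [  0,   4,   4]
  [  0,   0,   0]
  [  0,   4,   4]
rank(A) = 1

Row reduce:
R2 → R2 + (1)·R1
R4 → R4 + (1)·R1
REF = 
  [  0,  -4,  -4]
  [  0,   0,   0]
  [  0,   0,   0]
  [  0,   0,   0]
Pivot columns: 2 → 1 pivot.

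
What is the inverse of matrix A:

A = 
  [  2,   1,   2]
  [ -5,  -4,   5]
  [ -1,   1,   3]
det(A) = (2)·((-4)(3) - (5)(1)) - (1)·((-5)(3) - (5)(-1)) + (2)·((-5)(1) - (-4)(-1))
  = (2)(-17) - (1)(-10) + (2)(-9)
  = -42
det(A) = -42 ≠ 0, so A is invertible.

Cofactors Cᵢⱼ = (-1)ⁱ⁺ʲ·Mᵢⱼ:
C = 
  [-17,  10,  -9]
  [ -1,   8,  -3]
  [ 13, -20,  -3]

adj(A) = Cᵀ:
adj(A) = 
  [-17,  -1,  13]
  [ 10,   8, -20]
  [ -9,  -3,  -3]

A⁻¹ = (-1/42) · adj(A):
A⁻¹ = 
  [ 17/42,   1/42, -13/42]
  [ -5/21,  -4/21,  10/21]
  [  3/14,   1/14,   1/14]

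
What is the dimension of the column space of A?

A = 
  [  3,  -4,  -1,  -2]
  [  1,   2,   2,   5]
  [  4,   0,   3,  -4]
Row reduce:
R2 → R2 - (1/3)·R1
R3 → R3 - (4/3)·R1
R3 → R3 - (8/5)·R2
REF = 
  [    3,    -4,    -1,    -2]
  [    0,  10/3,   7/3,  17/3]
  [    0,     0,   3/5, -52/5]
Pivot columns: 1, 2, 3 → 3 pivots.
dim(Col(A)) = number of pivot columns = 3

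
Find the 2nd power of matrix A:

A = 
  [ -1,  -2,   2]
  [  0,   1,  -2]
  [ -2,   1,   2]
A² = A·A:
A²[1,1] = (-1)(-1) + (-2)(0) + (2)(-2) = -3
A²[1,2] = (-1)(-2) + (-2)(1) + (2)(1) = 2
A²[1,3] = (-1)(2) + (-2)(-2) + (2)(2) = 6
A²[2,1] = (0)(-1) + (1)(0) + (-2)(-2) = 4
A²[2,2] = (0)(-2) + (1)(1) + (-2)(1) = -1
A²[2,3] = (0)(2) + (1)(-2) + (-2)(2) = -6
A²[3,1] = (-2)(-1) + (1)(0) + (2)(-2) = -2
A²[3,2] = (-2)(-2) + (1)(1) + (2)(1) = 7
A²[3,3] = (-2)(2) + (1)(-2) + (2)(2) = -2
A² = 
  [ -3,   2,   6]
  [  4,  -1,  -6]
  [ -2,   7,  -2]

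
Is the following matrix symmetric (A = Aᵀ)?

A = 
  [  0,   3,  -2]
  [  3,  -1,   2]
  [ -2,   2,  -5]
Yes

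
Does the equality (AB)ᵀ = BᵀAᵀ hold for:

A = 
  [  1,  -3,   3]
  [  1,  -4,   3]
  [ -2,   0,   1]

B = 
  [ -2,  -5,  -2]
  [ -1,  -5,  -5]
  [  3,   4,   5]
Yes

(AB)ᵀ = 
  [ 10,  11,   7]
  [ 22,  27,  14]
  [ 28,  33,   9]

BᵀAᵀ = 
  [ 10,  11,   7]
  [ 22,  27,  14]
  [ 28,  33,   9]

Both sides are equal — this is the standard identity (AB)ᵀ = BᵀAᵀ, which holds for all A, B.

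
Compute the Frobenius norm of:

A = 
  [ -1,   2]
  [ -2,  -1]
||A||_F = 3.162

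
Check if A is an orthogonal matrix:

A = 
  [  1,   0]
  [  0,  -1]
Yes

AᵀA = 
  [  1,   0]
  [  0,   1]
= I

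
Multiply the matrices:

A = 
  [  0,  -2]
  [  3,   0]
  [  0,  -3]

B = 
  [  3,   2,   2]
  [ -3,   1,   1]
AB = 
  [  6,  -2,  -2]
  [  9,   6,   6]
  [  9,  -3,  -3]

A is 3×2 and B is 2×3, so AB is 3×3. Each entry is (row of A)·(column of B):
AB[1,1] = (0)(3) + (-2)(-3) = 6
AB[1,2] = (0)(2) + (-2)(1) = -2
AB[1,3] = (0)(2) + (-2)(1) = -2
AB[2,1] = (3)(3) + (0)(-3) = 9
AB[2,2] = (3)(2) + (0)(1) = 6
AB[2,3] = (3)(2) + (0)(1) = 6
AB[3,1] = (0)(3) + (-3)(-3) = 9
AB[3,2] = (0)(2) + (-3)(1) = -3
AB[3,3] = (0)(2) + (-3)(1) = -3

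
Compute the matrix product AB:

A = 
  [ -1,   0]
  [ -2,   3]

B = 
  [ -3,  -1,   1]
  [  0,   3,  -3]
A is 2×2 and B is 2×3, so AB is 2×3. Each entry is (row of A)·(column of B):
AB[1,1] = (-1)(-3) + (0)(0) = 3
AB[1,2] = (-1)(-1) + (0)(3) = 1
AB[1,3] = (-1)(1) + (0)(-3) = -1
AB[2,1] = (-2)(-3) + (3)(0) = 6
AB[2,2] = (-2)(-1) + (3)(3) = 11
AB[2,3] = (-2)(1) + (3)(-3) = -11

AB = 
  [  3,   1,  -1]
  [  6,  11, -11]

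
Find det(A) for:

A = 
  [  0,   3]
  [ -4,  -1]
12

For a 2×2 matrix, det = ad - bc = (0)(-1) - (3)(-4) = 12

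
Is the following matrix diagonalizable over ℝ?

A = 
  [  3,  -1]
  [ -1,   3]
Yes

tr(A) = 6, det(A) = 8
Characteristic polynomial: λ² - tr(A)λ + det(A) = λ² - 6λ + 8
λ² - 6λ + 8 = (λ - 2)(λ - 4)
Eigenvalues: 4, 2
λ=2: alg. mult. = 1, geom. mult. = 2 - rank(A - (2)I) = 2 - 1 = 1
λ=4: alg. mult. = 1, geom. mult. = 2 - rank(A - (4)I) = 2 - 1 = 1
Sum of geometric multiplicities equals n, so A has n independent eigenvectors.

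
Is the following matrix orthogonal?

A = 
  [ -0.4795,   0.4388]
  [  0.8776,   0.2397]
No

AᵀA = 
  [  1.0001,   0]
  [  0,   0.2500]
≠ I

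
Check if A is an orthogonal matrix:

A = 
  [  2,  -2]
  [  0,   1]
No

AᵀA = 
  [  4,  -4]
  [ -4,   5]
≠ I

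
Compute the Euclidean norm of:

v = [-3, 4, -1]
5.099

||v||₂ = √((-3)² + (4)² + (-1)²) = √26 = 5.099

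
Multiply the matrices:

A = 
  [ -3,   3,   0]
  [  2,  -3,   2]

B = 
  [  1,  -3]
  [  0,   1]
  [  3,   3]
AB = 
  [ -3,  12]
  [  8,  -3]

A is 2×3 and B is 3×2, so AB is 2×2. Each entry is (row of A)·(column of B):
AB[1,1] = (-3)(1) + (3)(0) + (0)(3) = -3
AB[1,2] = (-3)(-3) + (3)(1) + (0)(3) = 12
AB[2,1] = (2)(1) + (-3)(0) + (2)(3) = 8
AB[2,2] = (2)(-3) + (-3)(1) + (2)(3) = -3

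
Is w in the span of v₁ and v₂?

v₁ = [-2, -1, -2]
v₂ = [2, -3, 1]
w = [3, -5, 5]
No

Form the augmented matrix and row-reduce:
[v₁|v₂|w] = 
  [ -2,   2,   3]
  [ -1,  -3,  -5]
  [ -2,   1,   5]
R2 → R2 - (1/2)·R1
R3 → R3 - (1)·R1
R3 → R3 - (1/4)·R2
REF = 
  [   -2,     2,     3]
  [    0,    -4, -13/2]
  [    0,     0,  29/8]

Row 3 reads [0 0 | 29/8], i.e. 0 = 29/8, so the system is inconsistent and w ∉ span{v₁, v₂}.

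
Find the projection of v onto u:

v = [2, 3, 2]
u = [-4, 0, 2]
proj_u(v) = [4/5, 0, -2/5]

v·u = (2)(-4) + (3)(0) + (2)(2) = -4
u·u = (-4)² + (0)² + (2)² = 20
proj_u(v) = (v·u / u·u) × u = (-4/20) × u = (-1/5) × u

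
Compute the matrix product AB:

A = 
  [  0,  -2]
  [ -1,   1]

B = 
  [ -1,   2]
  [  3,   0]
A is 2×2 and B is 2×2, so AB is 2×2. Each entry is (row of A)·(column of B):
AB[1,1] = (0)(-1) + (-2)(3) = -6
AB[1,2] = (0)(2) + (-2)(0) = 0
AB[2,1] = (-1)(-1) + (1)(3) = 4
AB[2,2] = (-1)(2) + (1)(0) = -2

AB = 
  [ -6,   0]
  [  4,  -2]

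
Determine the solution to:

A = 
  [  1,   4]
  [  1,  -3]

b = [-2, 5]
Row reduce the augmented matrix [A|b]:
R2 → R2 - (1)·R1
REF = 
  [  1,   4,  -2]
  [  0,  -7,   7]

Back-substitution:
x₂ = 7 / (-7) = -1
x₁ = (-2 - (4)(-1)) / 1 = 2

x = [2, -1]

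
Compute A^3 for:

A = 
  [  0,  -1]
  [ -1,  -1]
A^3 = 
  [ -1,  -2]
  [ -2,  -3]

A² = A·A:
A²[1,1] = (0)(0) + (-1)(-1) = 1
A²[1,2] = (0)(-1) + (-1)(-1) = 1
A²[2,1] = (-1)(0) + (-1)(-1) = 1
A²[2,2] = (-1)(-1) + (-1)(-1) = 2
A² = 
  [  1,   1]
  [  1,   2]

A^3 = A^2·A:
A^3[1,1] = (1)(0) + (1)(-1) = -1
A^3[1,2] = (1)(-1) + (1)(-1) = -2
A^3[2,1] = (1)(0) + (2)(-1) = -2
A^3[2,2] = (1)(-1) + (2)(-1) = -3
A^3 = 
  [ -1,  -2]
  [ -2,  -3]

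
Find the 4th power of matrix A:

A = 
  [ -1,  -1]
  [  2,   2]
A^4 = 
  [ -1,  -1]
  [  2,   2]

A² = A·A:
A²[1,1] = (-1)(-1) + (-1)(2) = -1
A²[1,2] = (-1)(-1) + (-1)(2) = -1
A²[2,1] = (2)(-1) + (2)(2) = 2
A²[2,2] = (2)(-1) + (2)(2) = 2
A² = 
  [ -1,  -1]
  [  2,   2]

A^3 = A^2·A:
A^3[1,1] = (-1)(-1) + (-1)(2) = -1
A^3[1,2] = (-1)(-1) + (-1)(2) = -1
A^3[2,1] = (2)(-1) + (2)(2) = 2
A^3[2,2] = (2)(-1) + (2)(2) = 2
A^3 = 
  [ -1,  -1]
  [  2,   2]

A^4 = A^3·A:
A^4[1,1] = (-1)(-1) + (-1)(2) = -1
A^4[1,2] = (-1)(-1) + (-1)(2) = -1
A^4[2,1] = (2)(-1) + (2)(2) = 2
A^4[2,2] = (2)(-1) + (2)(2) = 2
A^4 = 
  [ -1,  -1]
  [  2,   2]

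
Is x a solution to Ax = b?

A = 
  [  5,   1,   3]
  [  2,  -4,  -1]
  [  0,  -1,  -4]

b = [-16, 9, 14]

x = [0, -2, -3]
No

Ax = [-11, 11, 14] ≠ b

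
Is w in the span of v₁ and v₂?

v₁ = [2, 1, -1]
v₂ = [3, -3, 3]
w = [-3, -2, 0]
No

Form the augmented matrix and row-reduce:
[v₁|v₂|w] = 
  [  2,   3,  -3]
  [  1,  -3,  -2]
  [ -1,   3,   0]
R2 → R2 - (1/2)·R1
R3 → R3 + (1/2)·R1
R3 → R3 + (1)·R2
REF = 
  [   2,    3,   -3]
  [   0, -9/2, -1/2]
  [   0,    0,   -2]

Row 3 reads [0 0 | -2], i.e. 0 = -2, so the system is inconsistent and w ∉ span{v₁, v₂}.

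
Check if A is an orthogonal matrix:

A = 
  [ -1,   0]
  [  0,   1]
Yes

AᵀA = 
  [  1,   0]
  [  0,   1]
= I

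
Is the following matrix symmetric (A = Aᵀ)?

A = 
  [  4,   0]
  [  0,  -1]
Yes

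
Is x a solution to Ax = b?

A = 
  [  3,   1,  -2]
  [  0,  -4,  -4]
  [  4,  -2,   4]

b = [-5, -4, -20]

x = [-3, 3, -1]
No

Ax = [-4, -8, -22] ≠ b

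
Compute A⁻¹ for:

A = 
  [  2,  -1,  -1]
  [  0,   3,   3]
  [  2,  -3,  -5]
det(A) = (2)·((3)(-5) - (3)(-3)) - (-1)·((0)(-5) - (3)(2)) + (-1)·((0)(-3) - (3)(2))
  = (2)(-6) - (-1)(-6) + (-1)(-6)
  = -12
det(A) = -12 ≠ 0, so A is invertible.

Cofactors Cᵢⱼ = (-1)ⁱ⁺ʲ·Mᵢⱼ:
C = 
  [ -6,   6,  -6]
  [ -2,  -8,   4]
  [  0,  -6,   6]

adj(A) = Cᵀ:
adj(A) = 
  [ -6,  -2,   0]
  [  6,  -8,  -6]
  [ -6,   4,   6]

A⁻¹ = (-1/12) · adj(A):
A⁻¹ = 
  [ 1/2,  1/6,    0]
  [-1/2,  2/3,  1/2]
  [ 1/2, -1/3, -1/2]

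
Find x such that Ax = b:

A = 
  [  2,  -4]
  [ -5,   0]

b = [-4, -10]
Row reduce the augmented matrix [A|b]:
R2 → R2 + (5/2)·R1
REF = 
  [  2,  -4,  -4]
  [  0, -10, -20]

Back-substitution:
x₂ = (-20) / (-10) = 2
x₁ = (-4 - (-4)(2)) / 2 = 2

x = [2, 2]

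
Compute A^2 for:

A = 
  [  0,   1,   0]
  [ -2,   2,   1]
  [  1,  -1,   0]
A² = A·A:
A²[1,1] = (0)(0) + (1)(-2) + (0)(1) = -2
A²[1,2] = (0)(1) + (1)(2) + (0)(-1) = 2
A²[1,3] = (0)(0) + (1)(1) + (0)(0) = 1
A²[2,1] = (-2)(0) + (2)(-2) + (1)(1) = -3
A²[2,2] = (-2)(1) + (2)(2) + (1)(-1) = 1
A²[2,3] = (-2)(0) + (2)(1) + (1)(0) = 2
A²[3,1] = (1)(0) + (-1)(-2) + (0)(1) = 2
A²[3,2] = (1)(1) + (-1)(2) + (0)(-1) = -1
A²[3,3] = (1)(0) + (-1)(1) + (0)(0) = -1
A² = 
  [ -2,   2,   1]
  [ -3,   1,   2]
  [  2,  -1,  -1]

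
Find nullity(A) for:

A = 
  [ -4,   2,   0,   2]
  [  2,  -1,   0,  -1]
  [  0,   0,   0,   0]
nullity(A) = 3

Row reduce:
R2 → R2 + (1/2)·R1
REF = 
  [ -4,   2,   0,   2]
  [  0,   0,   0,   0]
  [  0,   0,   0,   0]
Pivot columns: 1 → 1 pivot.
rank(A) = 1, so nullity(A) = 4 - 1 = 3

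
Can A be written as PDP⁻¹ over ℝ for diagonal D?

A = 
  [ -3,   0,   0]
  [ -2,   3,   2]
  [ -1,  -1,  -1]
Yes

Characteristic polynomial: det(λI - A) = λ³ + λ² - 7λ - 3
Testing integer divisors of the constant term: p(-3) = 0, so (λ + 3) is a factor:
p(λ) = (λ + 3)(λ² - 2λ - 1)
λ² - 2λ - 1 = 0  ⇒  λ = (2 ± √((-2)² - 4·(-1)))/2 = (2 ± √(8))/2
  = 1 + √2,  1 - √2
Eigenvalues: -3, 1 + √2, 1 - √2  (≈ -3, 2.414, -0.4142)
The two irrational eigenvalues are distinct (simple), so each has alg. mult. = geom. mult. = 1.
λ=-3: alg. mult. = 1, geom. mult. = 3 - rank(A - (-3)I) = 3 - 2 = 1
Sum of geometric multiplicities equals n, so A has n independent eigenvectors.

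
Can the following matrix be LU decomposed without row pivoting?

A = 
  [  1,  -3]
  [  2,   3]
Yes.
A[1,1] = 1 ≠ 0, so Gaussian elimination proceeds without a row swap: multiplier ℓ₂₁ = (2)/(1) = 2, and U[2,2] = 3 - (2)(-3) = 9.
L = 
  [  1,   0]
  [  2,   1]
U = 
  [  1,  -3]
  [  0,   9]
Check row 2 of LU: [(2)(1), (2)(-3) + 9] = [2, 3] = row 2 of A ✓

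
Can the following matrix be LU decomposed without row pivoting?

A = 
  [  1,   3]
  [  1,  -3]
Yes.
A[1,1] = 1 ≠ 0, so Gaussian elimination proceeds without a row swap: multiplier ℓ₂₁ = (1)/(1) = 1, and U[2,2] = -3 - (1)(3) = -6.
L = 
  [  1,   0]
  [  1,   1]
U = 
  [  1,   3]
  [  0,  -6]
Check row 2 of LU: [(1)(1), (1)(3) + (-6)] = [1, -3] = row 2 of A ✓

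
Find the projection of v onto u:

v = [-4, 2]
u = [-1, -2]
v·u = (-4)(-1) + (2)(-2) = 0
u·u = (-1)² + (-2)² = 5
proj_u(v) = (v·u / u·u) × u = (0/5) × u = (0) × u

proj_u(v) = [0, 0]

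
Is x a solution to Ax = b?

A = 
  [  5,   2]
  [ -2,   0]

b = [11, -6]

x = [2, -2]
No

Ax = [6, -4] ≠ b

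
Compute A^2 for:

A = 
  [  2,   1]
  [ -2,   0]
A² = A·A:
A²[1,1] = (2)(2) + (1)(-2) = 2
A²[1,2] = (2)(1) + (1)(0) = 2
A²[2,1] = (-2)(2) + (0)(-2) = -4
A²[2,2] = (-2)(1) + (0)(0) = -2
A² = 
  [  2,   2]
  [ -4,  -2]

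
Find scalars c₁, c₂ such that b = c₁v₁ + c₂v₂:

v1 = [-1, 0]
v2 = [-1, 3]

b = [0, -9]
c1 = 3, c2 = -3

b = 3·v1 + -3·v2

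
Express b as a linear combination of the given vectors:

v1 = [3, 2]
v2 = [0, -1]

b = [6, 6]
c1 = 2, c2 = -2

b = 2·v1 + -2·v2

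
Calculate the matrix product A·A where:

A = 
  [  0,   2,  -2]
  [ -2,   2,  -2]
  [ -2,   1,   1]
A² = A·A:
A²[1,1] = (0)(0) + (2)(-2) + (-2)(-2) = 0
A²[1,2] = (0)(2) + (2)(2) + (-2)(1) = 2
A²[1,3] = (0)(-2) + (2)(-2) + (-2)(1) = -6
A²[2,1] = (-2)(0) + (2)(-2) + (-2)(-2) = 0
A²[2,2] = (-2)(2) + (2)(2) + (-2)(1) = -2
A²[2,3] = (-2)(-2) + (2)(-2) + (-2)(1) = -2
A²[3,1] = (-2)(0) + (1)(-2) + (1)(-2) = -4
A²[3,2] = (-2)(2) + (1)(2) + (1)(1) = -1
A²[3,3] = (-2)(-2) + (1)(-2) + (1)(1) = 3
A² = 
  [  0,   2,  -6]
  [  0,  -2,  -2]
  [ -4,  -1,   3]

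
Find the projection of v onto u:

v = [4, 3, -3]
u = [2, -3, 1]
v·u = (4)(2) + (3)(-3) + (-3)(1) = -4
u·u = (2)² + (-3)² + (1)² = 14
proj_u(v) = (v·u / u·u) × u = (-4/14) × u = (-2/7) × u

proj_u(v) = [-4/7, 6/7, -2/7]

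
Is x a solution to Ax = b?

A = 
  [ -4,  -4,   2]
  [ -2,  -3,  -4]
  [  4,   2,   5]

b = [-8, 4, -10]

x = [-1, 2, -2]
Yes

Ax = [-8, 4, -10] = b ✓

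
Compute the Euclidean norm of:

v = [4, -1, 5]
6.481

||v||₂ = √((4)² + (-1)² + (5)²) = √42 = 6.481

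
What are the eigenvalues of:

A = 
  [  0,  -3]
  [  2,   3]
tr(A) = 3, det(A) = 6
Characteristic polynomial: λ² - tr(A)λ + det(A) = λ² - 3λ + 6
λ² - 3λ + 6 = 0  ⇒  λ = (3 ± √((-3)² - 4·(6)))/2 = (3 ± √(-15))/2
  = (3 + i√15)/2,  (3 - i√15)/2

λ = (3 + i√15)/2, (3 - i√15)/2  (≈ 1.5 + 1.936i, 1.5 - 1.936i)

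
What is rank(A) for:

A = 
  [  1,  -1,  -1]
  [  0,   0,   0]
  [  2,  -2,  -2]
Row reduce:
R3 → R3 - (2)·R1
REF = 
  [  1,  -1,  -1]
  [  0,   0,   0]
  [  0,   0,   0]
Pivot columns: 1 → 1 pivot.

rank(A) = 1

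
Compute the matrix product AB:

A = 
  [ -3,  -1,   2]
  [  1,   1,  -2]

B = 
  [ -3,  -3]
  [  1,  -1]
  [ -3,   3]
A is 2×3 and B is 3×2, so AB is 2×2. Each entry is (row of A)·(column of B):
AB[1,1] = (-3)(-3) + (-1)(1) + (2)(-3) = 2
AB[1,2] = (-3)(-3) + (-1)(-1) + (2)(3) = 16
AB[2,1] = (1)(-3) + (1)(1) + (-2)(-3) = 4
AB[2,2] = (1)(-3) + (1)(-1) + (-2)(3) = -10

AB = 
  [  2,  16]
  [  4, -10]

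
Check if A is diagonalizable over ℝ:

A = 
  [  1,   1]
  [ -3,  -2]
No

tr(A) = -1, det(A) = 1
Characteristic polynomial: λ² - tr(A)λ + det(A) = λ² + λ + 1
λ² + λ + 1 = 0  ⇒  λ = (-1 ± √((1)² - 4·(1)))/2 = (-1 ± √(-3))/2
  = (-1 + i√3)/2,  (-1 - i√3)/2
Eigenvalues: (-1 + i√3)/2, (-1 - i√3)/2  (≈ -0.5 + 0.866i, -0.5 - 0.866i)
Has complex eigenvalues (not diagonalizable over ℝ).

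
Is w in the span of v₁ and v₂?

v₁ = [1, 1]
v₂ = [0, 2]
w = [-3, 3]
Yes

Form the augmented matrix and row-reduce:
[v₁|v₂|w] = 
  [  1,   0,  -3]
  [  1,   2,   3]
R2 → R2 - (1)·R1
REF = 
  [  1,   0,  -3]
  [  0,   2,   6]

No row of the form [0 0 | nonzero], so the system is consistent. Back-substitution gives c₁ = -3, c₂ = 3: w = (-3)·v₁ + (3)·v₂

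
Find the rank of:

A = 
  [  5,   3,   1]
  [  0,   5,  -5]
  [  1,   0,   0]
Row reduce:
R3 → R3 - (1/5)·R1
R3 → R3 + (3/25)·R2
REF = 
  [   5,    3,    1]
  [   0,    5,   -5]
  [   0,    0, -4/5]
Pivot columns: 1, 2, 3 → 3 pivots.

rank(A) = 3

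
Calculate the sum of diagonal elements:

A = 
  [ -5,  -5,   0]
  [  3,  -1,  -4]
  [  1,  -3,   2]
-4

tr(A) = -5 + -1 + 2 = -4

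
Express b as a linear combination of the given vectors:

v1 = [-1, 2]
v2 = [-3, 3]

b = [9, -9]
c1 = 0, c2 = -3

b = 0·v1 + -3·v2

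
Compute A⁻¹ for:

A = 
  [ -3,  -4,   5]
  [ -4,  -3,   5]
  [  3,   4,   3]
det(A) = (-3)·((-3)(3) - (5)(4)) - (-4)·((-4)(3) - (5)(3)) + (5)·((-4)(4) - (-3)(3))
  = (-3)(-29) - (-4)(-27) + (5)(-7)
  = -56
det(A) = -56 ≠ 0, so A is invertible.

Cofactors Cᵢⱼ = (-1)ⁱ⁺ʲ·Mᵢⱼ:
C = 
  [-29,  27,  -7]
  [ 32, -24,   0]
  [ -5,  -5,  -7]

adj(A) = Cᵀ:
adj(A) = 
  [-29,  32,  -5]
  [ 27, -24,  -5]
  [ -7,   0,  -7]

A⁻¹ = (-1/56) · adj(A):
A⁻¹ = 
  [ 29/56,   -4/7,   5/56]
  [-27/56,    3/7,   5/56]
  [   1/8,      0,    1/8]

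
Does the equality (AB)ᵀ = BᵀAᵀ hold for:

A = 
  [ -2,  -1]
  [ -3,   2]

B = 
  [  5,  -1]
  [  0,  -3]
Yes

(AB)ᵀ = 
  [-10, -15]
  [  5,  -3]

BᵀAᵀ = 
  [-10, -15]
  [  5,  -3]

Both sides are equal — this is the standard identity (AB)ᵀ = BᵀAᵀ, which holds for all A, B.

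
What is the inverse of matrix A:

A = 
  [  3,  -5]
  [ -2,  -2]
det(A) = (3)(-2) - (-5)(-2) = -16
For a 2×2 matrix, A⁻¹ = (1/det(A)) · [[d, -b], [-c, a]]
    = (-1/16) · [[-2, 5], [2, 3]]

A⁻¹ = 
  [  1/8, -5/16]
  [ -1/8, -3/16]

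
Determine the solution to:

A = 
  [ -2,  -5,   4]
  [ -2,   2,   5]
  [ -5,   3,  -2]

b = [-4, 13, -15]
Row reduce the augmented matrix [A|b]:
R2 → R2 - (1)·R1
R3 → R3 - (5/2)·R1
R3 → R3 - (31/14)·R2
REF = 
  [     -2,      -5,       4,      -4]
  [      0,       7,       1,      17]
  [      0,       0, -199/14, -597/14]

Back-substitution:
x₃ = (-597/14) / (-199/14) = 3
x₂ = (17 - (1)(3)) / 7 = 2
x₁ = (-4 - (-5)(2) - (4)(3)) / (-2) = 3

x = [3, 2, 3]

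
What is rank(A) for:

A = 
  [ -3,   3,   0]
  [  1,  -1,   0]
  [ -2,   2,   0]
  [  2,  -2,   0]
rank(A) = 1

Row reduce:
R2 → R2 + (1/3)·R1
R3 → R3 - (2/3)·R1
R4 → R4 + (2/3)·R1
REF = 
  [ -3,   3,   0]
  [  0,   0,   0]
  [  0,   0,   0]
  [  0,   0,   0]
Pivot columns: 1 → 1 pivot.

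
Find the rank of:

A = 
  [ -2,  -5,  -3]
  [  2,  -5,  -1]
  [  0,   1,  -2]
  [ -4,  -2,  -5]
Row reduce:
R2 → R2 + (1)·R1
R4 → R4 - (2)·R1
R3 → R3 + (1/10)·R2
R4 → R4 + (4/5)·R2
R4 → R4 - (11/12)·R3
REF = 
  [   -2,    -5,    -3]
  [    0,   -10,    -4]
  [    0,     0, -12/5]
  [    0,     0,     0]
Pivot columns: 1, 2, 3 → 3 pivots.

rank(A) = 3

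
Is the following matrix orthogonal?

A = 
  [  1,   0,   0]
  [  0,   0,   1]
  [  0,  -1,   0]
Yes

AᵀA = 
  [  1,   0,   0]
  [  0,   1,   0]
  [  0,   0,   1]
= I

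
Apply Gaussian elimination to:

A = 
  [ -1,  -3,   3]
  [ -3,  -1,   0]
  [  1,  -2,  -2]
Row operations:
R2 → R2 - (3)·R1
R3 → R3 + (1)·R1
R3 → R3 + (5/8)·R2

Resulting echelon form:
REF = 
  [   -1,    -3,     3]
  [    0,     8,    -9]
  [    0,     0, -37/8]

Rank = 3 (number of non-zero pivot rows).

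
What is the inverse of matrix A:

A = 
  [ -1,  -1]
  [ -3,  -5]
det(A) = (-1)(-5) - (-1)(-3) = 2
For a 2×2 matrix, A⁻¹ = (1/det(A)) · [[d, -b], [-c, a]]
    = (1/2) · [[-5, 1], [3, -1]]

A⁻¹ = 
  [-5/2,  1/2]
  [ 3/2, -1/2]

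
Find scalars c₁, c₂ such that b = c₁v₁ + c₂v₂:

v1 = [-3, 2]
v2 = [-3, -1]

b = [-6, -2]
c1 = 0, c2 = 2

b = 0·v1 + 2·v2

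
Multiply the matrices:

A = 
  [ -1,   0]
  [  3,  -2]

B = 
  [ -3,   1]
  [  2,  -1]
A is 2×2 and B is 2×2, so AB is 2×2. Each entry is (row of A)·(column of B):
AB[1,1] = (-1)(-3) + (0)(2) = 3
AB[1,2] = (-1)(1) + (0)(-1) = -1
AB[2,1] = (3)(-3) + (-2)(2) = -13
AB[2,2] = (3)(1) + (-2)(-1) = 5

AB = 
  [  3,  -1]
  [-13,   5]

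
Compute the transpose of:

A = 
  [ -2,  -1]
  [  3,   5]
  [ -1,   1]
Aᵀ = 
  [ -2,   3,  -1]
  [ -1,   5,   1]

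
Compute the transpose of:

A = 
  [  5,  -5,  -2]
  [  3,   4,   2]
Aᵀ = 
  [  5,   3]
  [ -5,   4]
  [ -2,   2]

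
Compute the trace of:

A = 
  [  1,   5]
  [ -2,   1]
2

tr(A) = 1 + 1 = 2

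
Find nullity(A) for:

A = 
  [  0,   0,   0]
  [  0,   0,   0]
nullity(A) = 3

Row reduce:
(no row operations needed)
REF = 
  [  0,   0,   0]
  [  0,   0,   0]
Pivot columns: none → 0 pivots.
rank(A) = 0, so nullity(A) = 3 - 0 = 3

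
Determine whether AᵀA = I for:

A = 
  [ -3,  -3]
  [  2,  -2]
No

AᵀA = 
  [ 13,   5]
  [  5,  13]
≠ I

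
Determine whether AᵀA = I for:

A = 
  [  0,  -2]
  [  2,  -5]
No

AᵀA = 
  [  4, -10]
  [-10,  29]
≠ I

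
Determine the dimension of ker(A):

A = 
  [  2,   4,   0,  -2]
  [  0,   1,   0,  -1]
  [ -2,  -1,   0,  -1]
nullity(A) = 2

Row reduce:
R3 → R3 + (1)·R1
R3 → R3 - (3)·R2
REF = 
  [  2,   4,   0,  -2]
  [  0,   1,   0,  -1]
  [  0,   0,   0,   0]
Pivot columns: 1, 2 → 2 pivots.
rank(A) = 2, so nullity(A) = 4 - 2 = 2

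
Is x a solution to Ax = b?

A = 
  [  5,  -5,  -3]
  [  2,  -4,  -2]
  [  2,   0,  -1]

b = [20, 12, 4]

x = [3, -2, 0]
No

Ax = [25, 14, 6] ≠ b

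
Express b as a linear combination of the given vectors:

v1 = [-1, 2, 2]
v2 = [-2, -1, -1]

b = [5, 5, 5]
c1 = 1, c2 = -3

b = 1·v1 + -3·v2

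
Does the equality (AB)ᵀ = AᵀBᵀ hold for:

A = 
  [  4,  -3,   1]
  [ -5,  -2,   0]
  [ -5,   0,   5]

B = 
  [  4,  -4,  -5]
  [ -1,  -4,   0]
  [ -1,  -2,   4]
No

(AB)ᵀ = 
  [ 18, -18, -25]
  [ -6,  28,  10]
  [-16,  25,  45]

AᵀBᵀ = 
  [ 61,  16, -14]
  [ -4,  11,   7]
  [-21,  -1,  19]

The two matrices differ, so (AB)ᵀ ≠ AᵀBᵀ in general. The correct identity is (AB)ᵀ = BᵀAᵀ.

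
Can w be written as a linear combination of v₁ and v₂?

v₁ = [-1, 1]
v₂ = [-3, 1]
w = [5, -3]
Yes

Form the augmented matrix and row-reduce:
[v₁|v₂|w] = 
  [ -1,  -3,   5]
  [  1,   1,  -3]
R2 → R2 + (1)·R1
REF = 
  [ -1,  -3,   5]
  [  0,  -2,   2]

No row of the form [0 0 | nonzero], so the system is consistent. Back-substitution gives c₁ = -2, c₂ = -1: w = (-2)·v₁ + (-1)·v₂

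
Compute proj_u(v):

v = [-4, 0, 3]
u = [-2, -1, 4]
v·u = (-4)(-2) + (0)(-1) + (3)(4) = 20
u·u = (-2)² + (-1)² + (4)² = 21
proj_u(v) = (v·u / u·u) × u = (20/21) × u

proj_u(v) = [-40/21, -20/21, 80/21]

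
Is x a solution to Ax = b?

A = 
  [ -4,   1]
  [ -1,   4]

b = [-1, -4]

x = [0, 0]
No

Ax = [0, 0] ≠ b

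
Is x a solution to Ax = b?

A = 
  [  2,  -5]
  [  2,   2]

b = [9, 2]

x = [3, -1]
No

Ax = [11, 4] ≠ b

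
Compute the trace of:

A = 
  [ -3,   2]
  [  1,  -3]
-6

tr(A) = -3 + -3 = -6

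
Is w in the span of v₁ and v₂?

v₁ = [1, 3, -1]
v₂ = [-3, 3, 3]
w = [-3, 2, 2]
No

Form the augmented matrix and row-reduce:
[v₁|v₂|w] = 
  [  1,  -3,  -3]
  [  3,   3,   2]
  [ -1,   3,   2]
R2 → R2 - (3)·R1
R3 → R3 + (1)·R1
REF = 
  [  1,  -3,  -3]
  [  0,  12,  11]
  [  0,   0,  -1]

Row 3 reads [0 0 | -1], i.e. 0 = -1, so the system is inconsistent and w ∉ span{v₁, v₂}.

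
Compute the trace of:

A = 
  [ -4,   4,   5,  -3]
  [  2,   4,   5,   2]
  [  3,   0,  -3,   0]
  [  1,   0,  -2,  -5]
-8

tr(A) = -4 + 4 + -3 + -5 = -8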